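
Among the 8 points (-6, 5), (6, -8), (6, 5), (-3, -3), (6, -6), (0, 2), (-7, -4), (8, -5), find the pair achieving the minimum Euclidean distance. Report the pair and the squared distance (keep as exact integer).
Pair = ((6, -8), (6, -6)); squared distance = 4

Compute all C(8, 2) = 28 pairwise squared distances (x_i − x_j)² + (y_i − y_j)². The minimum is 4, attained by the pair ((6, -8), (6, -6)).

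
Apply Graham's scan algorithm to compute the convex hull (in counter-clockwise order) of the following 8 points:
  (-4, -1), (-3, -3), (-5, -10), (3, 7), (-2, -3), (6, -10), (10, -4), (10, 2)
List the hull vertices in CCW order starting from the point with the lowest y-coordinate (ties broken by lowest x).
Hull (CCW) = [(-5, -10), (6, -10), (10, -4), (10, 2), (3, 7), (-4, -1)]

Graham scan procedure:
  1. Find the pivot p₀ = point with lowest y (tie → lowest x): (-5, -10).
  2. Sort the remaining points by polar angle around p₀.
  3. Walk through sorted points, maintaining a stack; pop the top while the last three entries make a non-left turn (cross product ≤ 0).
  4. Final stack is the convex hull in CCW order: (-5, -10), (6, -10), (10, -4), (10, 2), (3, 7), (-4, -1).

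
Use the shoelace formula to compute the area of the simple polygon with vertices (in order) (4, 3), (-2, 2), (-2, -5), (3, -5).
Area = 41

Shoelace formula: Area = (1/2) |Σ_i (x_i · y_{i+1} − x_{i+1} · y_i)| (indices mod n). Compute each cross term:
  (4)(2) − (-2)(3) = 14
  (-2)(-5) − (-2)(2) = 14
  (-2)(-5) − (3)(-5) = 25
  (3)(3) − (4)(-5) = 29
Sum = 82, so (signed) Area = 82/2 = 41, |Area| = 41.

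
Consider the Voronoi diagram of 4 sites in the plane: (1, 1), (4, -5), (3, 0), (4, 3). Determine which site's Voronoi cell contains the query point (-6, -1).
Nearest site = (1, 1)

The Voronoi cell of site s contains exactly those query points closer to s than to any other site. Compute squared distances from q = (-6, -1) to each site:
  (1 − -6)² + (1 − -1)² = 53
  (3 − -6)² + (0 − -1)² = 82
  (4 − -6)² + (-5 − -1)² = 116
  (4 − -6)² + (3 − -1)² = 116
Minimum is attained by (1, 1), so q lies in its Voronoi cell.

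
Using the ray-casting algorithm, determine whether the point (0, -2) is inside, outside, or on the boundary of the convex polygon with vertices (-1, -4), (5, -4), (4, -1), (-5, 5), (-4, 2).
The point (0, -2) lies strictly inside the polygon

Cast a horizontal ray to the right from the query point and count how many polygon edges it crosses (each edge strictly once or zero times, handled with the usual half-open convention). 
Parity of crossings → odd ⇒ inside.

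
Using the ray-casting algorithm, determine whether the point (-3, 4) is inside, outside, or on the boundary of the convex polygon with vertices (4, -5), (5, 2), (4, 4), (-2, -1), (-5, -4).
The point (-3, 4) lies strictly outside the polygon

Cast a horizontal ray to the right from the query point and count how many polygon edges it crosses (each edge strictly once or zero times, handled with the usual half-open convention). 
Parity of crossings → even ⇒ outside.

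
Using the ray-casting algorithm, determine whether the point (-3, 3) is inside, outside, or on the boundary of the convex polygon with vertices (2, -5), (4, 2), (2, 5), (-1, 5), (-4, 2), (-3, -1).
The point (-3, 3) lies on the polygon boundary

Boundary check: the query satisfies the collinearity and bounding-box conditions for some polygon edge, so it lies exactly on the boundary.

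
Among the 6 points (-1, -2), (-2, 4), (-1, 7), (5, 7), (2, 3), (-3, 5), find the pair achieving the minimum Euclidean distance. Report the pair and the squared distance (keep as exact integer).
Pair = ((-2, 4), (-3, 5)); squared distance = 2

Compute all C(6, 2) = 15 pairwise squared distances (x_i − x_j)² + (y_i − y_j)². The minimum is 2, attained by the pair ((-2, 4), (-3, 5)).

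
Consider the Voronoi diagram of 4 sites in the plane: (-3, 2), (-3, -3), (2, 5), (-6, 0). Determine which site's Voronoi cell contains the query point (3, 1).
Nearest site = (2, 5)

The Voronoi cell of site s contains exactly those query points closer to s than to any other site. Compute squared distances from q = (3, 1) to each site:
  (2 − 3)² + (5 − 1)² = 17
  (-3 − 3)² + (2 − 1)² = 37
  (-3 − 3)² + (-3 − 1)² = 52
  (-6 − 3)² + (0 − 1)² = 82
Minimum is attained by (2, 5), so q lies in its Voronoi cell.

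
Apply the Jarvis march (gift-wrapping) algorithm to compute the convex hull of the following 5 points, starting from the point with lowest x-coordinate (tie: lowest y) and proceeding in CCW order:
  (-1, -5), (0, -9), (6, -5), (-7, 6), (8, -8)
Hull (CCW) = [(-7, 6), (0, -9), (8, -8), (6, -5)]

Jarvis march: at each step, from the current hull vertex p, select the next vertex q as the point such that every other point lies strictly to the left of (or on) the directed line p → q. (Equivalently: for every other point r, the cross product (q − p) × (r − p) ≥ 0.)
Starting point (lowest x, tie lowest y): (-7, 6). Wrap until returning to start. Resulting hull: (-7, 6), (0, -9), (8, -8), (6, -5).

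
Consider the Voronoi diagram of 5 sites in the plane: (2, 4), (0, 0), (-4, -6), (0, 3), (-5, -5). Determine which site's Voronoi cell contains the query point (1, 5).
Nearest site = (2, 4)

The Voronoi cell of site s contains exactly those query points closer to s than to any other site. Compute squared distances from q = (1, 5) to each site:
  (2 − 1)² + (4 − 5)² = 2
  (0 − 1)² + (3 − 5)² = 5
  (0 − 1)² + (0 − 5)² = 26
  (-5 − 1)² + (-5 − 5)² = 136
  (-4 − 1)² + (-6 − 5)² = 146
Minimum is attained by (2, 4), so q lies in its Voronoi cell.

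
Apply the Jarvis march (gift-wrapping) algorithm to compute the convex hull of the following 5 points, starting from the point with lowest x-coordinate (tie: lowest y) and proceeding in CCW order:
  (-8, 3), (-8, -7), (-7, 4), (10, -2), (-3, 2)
Hull (CCW) = [(-8, -7), (10, -2), (-7, 4), (-8, 3)]

Jarvis march: at each step, from the current hull vertex p, select the next vertex q as the point such that every other point lies strictly to the left of (or on) the directed line p → q. (Equivalently: for every other point r, the cross product (q − p) × (r − p) ≥ 0.)
Starting point (lowest x, tie lowest y): (-8, -7). Wrap until returning to start. Resulting hull: (-8, -7), (10, -2), (-7, 4), (-8, 3).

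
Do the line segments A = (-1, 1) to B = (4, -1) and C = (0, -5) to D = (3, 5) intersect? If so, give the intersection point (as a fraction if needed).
Yes; intersection at (3/2, 0) (t = 1/2 on AB, s = 1/2 on CD)

Parametrize AB as A + t(B − A) = (-1 + 5 t, 1 + -2 t) and CD as C + s(D − C) = (0 + 3 s, -5 + 10 s). Solve the linear system for (t, s). Determinant = -56 ≠ 0, so a unique intersection of the containing lines exists. Solution: t = 1/2, s = 1/2 — both in [0, 1], so the segments cross. Intersection point: (3/2, 0).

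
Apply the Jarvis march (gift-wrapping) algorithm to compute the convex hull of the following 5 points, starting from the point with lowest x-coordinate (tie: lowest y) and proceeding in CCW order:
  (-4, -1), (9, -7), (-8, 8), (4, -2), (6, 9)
Hull (CCW) = [(-8, 8), (-4, -1), (9, -7), (6, 9)]

Jarvis march: at each step, from the current hull vertex p, select the next vertex q as the point such that every other point lies strictly to the left of (or on) the directed line p → q. (Equivalently: for every other point r, the cross product (q − p) × (r − p) ≥ 0.)
Starting point (lowest x, tie lowest y): (-8, 8). Wrap until returning to start. Resulting hull: (-8, 8), (-4, -1), (9, -7), (6, 9).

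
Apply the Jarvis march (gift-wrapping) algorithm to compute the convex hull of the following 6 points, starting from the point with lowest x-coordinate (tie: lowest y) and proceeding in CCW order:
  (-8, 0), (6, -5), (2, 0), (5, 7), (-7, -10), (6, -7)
Hull (CCW) = [(-8, 0), (-7, -10), (6, -7), (6, -5), (5, 7)]

Jarvis march: at each step, from the current hull vertex p, select the next vertex q as the point such that every other point lies strictly to the left of (or on) the directed line p → q. (Equivalently: for every other point r, the cross product (q − p) × (r − p) ≥ 0.)
Starting point (lowest x, tie lowest y): (-8, 0). Wrap until returning to start. Resulting hull: (-8, 0), (-7, -10), (6, -7), (6, -5), (5, 7).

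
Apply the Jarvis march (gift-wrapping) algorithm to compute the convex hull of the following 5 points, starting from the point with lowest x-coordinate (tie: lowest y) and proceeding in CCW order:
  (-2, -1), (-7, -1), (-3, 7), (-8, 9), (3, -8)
Hull (CCW) = [(-8, 9), (-7, -1), (3, -8), (-3, 7)]

Jarvis march: at each step, from the current hull vertex p, select the next vertex q as the point such that every other point lies strictly to the left of (or on) the directed line p → q. (Equivalently: for every other point r, the cross product (q − p) × (r − p) ≥ 0.)
Starting point (lowest x, tie lowest y): (-8, 9). Wrap until returning to start. Resulting hull: (-8, 9), (-7, -1), (3, -8), (-3, 7).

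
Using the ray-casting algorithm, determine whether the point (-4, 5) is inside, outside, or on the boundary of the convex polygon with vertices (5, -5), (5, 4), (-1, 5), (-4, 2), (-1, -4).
The point (-4, 5) lies strictly outside the polygon

Cast a horizontal ray to the right from the query point and count how many polygon edges it crosses (each edge strictly once or zero times, handled with the usual half-open convention). 
Parity of crossings → even ⇒ outside.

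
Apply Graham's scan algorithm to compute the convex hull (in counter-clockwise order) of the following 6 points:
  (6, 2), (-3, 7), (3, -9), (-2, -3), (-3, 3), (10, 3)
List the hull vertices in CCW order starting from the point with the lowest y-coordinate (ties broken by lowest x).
Hull (CCW) = [(3, -9), (10, 3), (-3, 7), (-3, 3), (-2, -3)]

Graham scan procedure:
  1. Find the pivot p₀ = point with lowest y (tie → lowest x): (3, -9).
  2. Sort the remaining points by polar angle around p₀.
  3. Walk through sorted points, maintaining a stack; pop the top while the last three entries make a non-left turn (cross product ≤ 0).
  4. Final stack is the convex hull in CCW order: (3, -9), (10, 3), (-3, 7), (-3, 3), (-2, -3).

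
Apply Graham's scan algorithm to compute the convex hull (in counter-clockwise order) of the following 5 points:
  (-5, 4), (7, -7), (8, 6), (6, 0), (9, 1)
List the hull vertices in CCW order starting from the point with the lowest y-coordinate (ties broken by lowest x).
Hull (CCW) = [(7, -7), (9, 1), (8, 6), (-5, 4)]

Graham scan procedure:
  1. Find the pivot p₀ = point with lowest y (tie → lowest x): (7, -7).
  2. Sort the remaining points by polar angle around p₀.
  3. Walk through sorted points, maintaining a stack; pop the top while the last three entries make a non-left turn (cross product ≤ 0).
  4. Final stack is the convex hull in CCW order: (7, -7), (9, 1), (8, 6), (-5, 4).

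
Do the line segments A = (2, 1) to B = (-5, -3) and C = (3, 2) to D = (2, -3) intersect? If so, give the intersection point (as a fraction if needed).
No (intersection of containing lines falls outside at least one segment)

Parametrize and solve: t = -4/31, s = 3/31. At least one of these is outside [0, 1], so the segments do not intersect.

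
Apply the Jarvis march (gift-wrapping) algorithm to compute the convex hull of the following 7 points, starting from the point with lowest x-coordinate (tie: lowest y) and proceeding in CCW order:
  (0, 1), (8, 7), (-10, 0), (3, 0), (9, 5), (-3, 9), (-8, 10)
Hull (CCW) = [(-10, 0), (3, 0), (9, 5), (8, 7), (-8, 10)]

Jarvis march: at each step, from the current hull vertex p, select the next vertex q as the point such that every other point lies strictly to the left of (or on) the directed line p → q. (Equivalently: for every other point r, the cross product (q − p) × (r − p) ≥ 0.)
Starting point (lowest x, tie lowest y): (-10, 0). Wrap until returning to start. Resulting hull: (-10, 0), (3, 0), (9, 5), (8, 7), (-8, 10).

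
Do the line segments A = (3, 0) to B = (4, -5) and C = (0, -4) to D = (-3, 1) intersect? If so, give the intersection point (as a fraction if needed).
No (intersection of containing lines falls outside at least one segment)

Parametrize and solve: t = 27/10, s = -19/10. At least one of these is outside [0, 1], so the segments do not intersect.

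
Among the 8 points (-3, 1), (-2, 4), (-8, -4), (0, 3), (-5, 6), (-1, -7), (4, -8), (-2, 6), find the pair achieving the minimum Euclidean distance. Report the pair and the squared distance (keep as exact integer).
Pair = ((-2, 4), (-2, 6)); squared distance = 4

Compute all C(8, 2) = 28 pairwise squared distances (x_i − x_j)² + (y_i − y_j)². The minimum is 4, attained by the pair ((-2, 4), (-2, 6)).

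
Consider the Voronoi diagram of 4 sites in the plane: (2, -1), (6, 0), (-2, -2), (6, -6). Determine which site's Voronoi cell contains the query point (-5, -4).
Nearest site = (-2, -2)

The Voronoi cell of site s contains exactly those query points closer to s than to any other site. Compute squared distances from q = (-5, -4) to each site:
  (-2 − -5)² + (-2 − -4)² = 13
  (2 − -5)² + (-1 − -4)² = 58
  (6 − -5)² + (-6 − -4)² = 125
  (6 − -5)² + (0 − -4)² = 137
Minimum is attained by (-2, -2), so q lies in its Voronoi cell.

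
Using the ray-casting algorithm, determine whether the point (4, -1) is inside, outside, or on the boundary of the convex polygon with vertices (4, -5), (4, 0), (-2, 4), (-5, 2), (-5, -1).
The point (4, -1) lies on the polygon boundary

Boundary check: the query satisfies the collinearity and bounding-box conditions for some polygon edge, so it lies exactly on the boundary.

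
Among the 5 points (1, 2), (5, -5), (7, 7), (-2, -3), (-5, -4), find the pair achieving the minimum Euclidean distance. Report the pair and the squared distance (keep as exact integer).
Pair = ((-2, -3), (-5, -4)); squared distance = 10

Compute all C(5, 2) = 10 pairwise squared distances (x_i − x_j)² + (y_i − y_j)². The minimum is 10, attained by the pair ((-2, -3), (-5, -4)).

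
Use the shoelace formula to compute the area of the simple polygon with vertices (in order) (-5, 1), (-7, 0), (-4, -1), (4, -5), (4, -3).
Area = 35/2

Shoelace formula: Area = (1/2) |Σ_i (x_i · y_{i+1} − x_{i+1} · y_i)| (indices mod n). Compute each cross term:
  (-5)(0) − (-7)(1) = 7
  (-7)(-1) − (-4)(0) = 7
  (-4)(-5) − (4)(-1) = 24
  (4)(-3) − (4)(-5) = 8
  (4)(1) − (-5)(-3) = -11
Sum = 35, so (signed) Area = 35/2 = 35/2, |Area| = 35/2.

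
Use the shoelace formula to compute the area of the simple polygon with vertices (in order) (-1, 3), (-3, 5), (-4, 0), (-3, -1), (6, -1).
Area = 27

Shoelace formula: Area = (1/2) |Σ_i (x_i · y_{i+1} − x_{i+1} · y_i)| (indices mod n). Compute each cross term:
  (-1)(5) − (-3)(3) = 4
  (-3)(0) − (-4)(5) = 20
  (-4)(-1) − (-3)(0) = 4
  (-3)(-1) − (6)(-1) = 9
  (6)(3) − (-1)(-1) = 17
Sum = 54, so (signed) Area = 54/2 = 27, |Area| = 27.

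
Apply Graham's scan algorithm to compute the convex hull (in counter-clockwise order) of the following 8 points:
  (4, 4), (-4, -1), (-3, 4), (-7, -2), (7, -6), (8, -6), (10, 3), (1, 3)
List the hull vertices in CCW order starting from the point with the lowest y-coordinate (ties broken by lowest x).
Hull (CCW) = [(7, -6), (8, -6), (10, 3), (4, 4), (-3, 4), (-7, -2)]

Graham scan procedure:
  1. Find the pivot p₀ = point with lowest y (tie → lowest x): (7, -6).
  2. Sort the remaining points by polar angle around p₀.
  3. Walk through sorted points, maintaining a stack; pop the top while the last three entries make a non-left turn (cross product ≤ 0).
  4. Final stack is the convex hull in CCW order: (7, -6), (8, -6), (10, 3), (4, 4), (-3, 4), (-7, -2).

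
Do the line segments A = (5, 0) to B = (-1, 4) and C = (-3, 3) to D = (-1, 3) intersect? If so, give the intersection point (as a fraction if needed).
No (intersection of containing lines falls outside at least one segment)

Parametrize and solve: t = 3/4, s = 7/4. At least one of these is outside [0, 1], so the segments do not intersect.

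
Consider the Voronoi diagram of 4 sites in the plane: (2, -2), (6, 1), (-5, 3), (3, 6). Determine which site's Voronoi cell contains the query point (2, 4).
Nearest site = (3, 6)

The Voronoi cell of site s contains exactly those query points closer to s than to any other site. Compute squared distances from q = (2, 4) to each site:
  (3 − 2)² + (6 − 4)² = 5
  (6 − 2)² + (1 − 4)² = 25
  (2 − 2)² + (-2 − 4)² = 36
  (-5 − 2)² + (3 − 4)² = 50
Minimum is attained by (3, 6), so q lies in its Voronoi cell.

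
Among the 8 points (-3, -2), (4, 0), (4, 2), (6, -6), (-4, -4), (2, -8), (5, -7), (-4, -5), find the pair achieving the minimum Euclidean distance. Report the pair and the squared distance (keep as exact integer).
Pair = ((-4, -4), (-4, -5)); squared distance = 1

Compute all C(8, 2) = 28 pairwise squared distances (x_i − x_j)² + (y_i − y_j)². The minimum is 1, attained by the pair ((-4, -4), (-4, -5)).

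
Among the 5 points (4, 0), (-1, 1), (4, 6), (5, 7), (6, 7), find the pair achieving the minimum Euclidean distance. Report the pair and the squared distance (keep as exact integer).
Pair = ((5, 7), (6, 7)); squared distance = 1

Compute all C(5, 2) = 10 pairwise squared distances (x_i − x_j)² + (y_i − y_j)². The minimum is 1, attained by the pair ((5, 7), (6, 7)).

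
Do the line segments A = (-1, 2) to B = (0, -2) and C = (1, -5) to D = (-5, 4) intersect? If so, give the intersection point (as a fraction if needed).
No (intersection of containing lines falls outside at least one segment)

Parametrize and solve: t = 8/5, s = 1/15. At least one of these is outside [0, 1], so the segments do not intersect.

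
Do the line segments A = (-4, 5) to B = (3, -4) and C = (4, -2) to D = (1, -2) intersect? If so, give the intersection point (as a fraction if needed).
Yes; intersection at (13/9, -2) (t = 7/9 on AB, s = 23/27 on CD)

Parametrize AB as A + t(B − A) = (-4 + 7 t, 5 + -9 t) and CD as C + s(D − C) = (4 + -3 s, -2 + 0 s). Solve the linear system for (t, s). Determinant = 27 ≠ 0, so a unique intersection of the containing lines exists. Solution: t = 7/9, s = 23/27 — both in [0, 1], so the segments cross. Intersection point: (13/9, -2).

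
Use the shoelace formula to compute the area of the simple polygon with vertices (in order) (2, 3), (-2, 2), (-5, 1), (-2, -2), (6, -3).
Area = 36

Shoelace formula: Area = (1/2) |Σ_i (x_i · y_{i+1} − x_{i+1} · y_i)| (indices mod n). Compute each cross term:
  (2)(2) − (-2)(3) = 10
  (-2)(1) − (-5)(2) = 8
  (-5)(-2) − (-2)(1) = 12
  (-2)(-3) − (6)(-2) = 18
  (6)(3) − (2)(-3) = 24
Sum = 72, so (signed) Area = 72/2 = 36, |Area| = 36.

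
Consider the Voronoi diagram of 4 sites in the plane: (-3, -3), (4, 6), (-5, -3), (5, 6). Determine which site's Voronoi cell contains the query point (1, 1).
Nearest site = (-3, -3)

The Voronoi cell of site s contains exactly those query points closer to s than to any other site. Compute squared distances from q = (1, 1) to each site:
  (-3 − 1)² + (-3 − 1)² = 32
  (4 − 1)² + (6 − 1)² = 34
  (5 − 1)² + (6 − 1)² = 41
  (-5 − 1)² + (-3 − 1)² = 52
Minimum is attained by (-3, -3), so q lies in its Voronoi cell.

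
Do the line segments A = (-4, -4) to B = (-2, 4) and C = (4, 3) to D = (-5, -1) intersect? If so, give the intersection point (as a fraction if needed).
Yes; intersection at (-97/32, -1/8) (t = 31/64 on AB, s = 25/32 on CD)

Parametrize AB as A + t(B − A) = (-4 + 2 t, -4 + 8 t) and CD as C + s(D − C) = (4 + -9 s, 3 + -4 s). Solve the linear system for (t, s). Determinant = -64 ≠ 0, so a unique intersection of the containing lines exists. Solution: t = 31/64, s = 25/32 — both in [0, 1], so the segments cross. Intersection point: (-97/32, -1/8).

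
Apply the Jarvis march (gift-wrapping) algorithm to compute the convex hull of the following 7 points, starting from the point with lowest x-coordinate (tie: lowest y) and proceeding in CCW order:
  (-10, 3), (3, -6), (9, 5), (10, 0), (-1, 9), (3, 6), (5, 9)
Hull (CCW) = [(-10, 3), (3, -6), (10, 0), (9, 5), (5, 9), (-1, 9)]

Jarvis march: at each step, from the current hull vertex p, select the next vertex q as the point such that every other point lies strictly to the left of (or on) the directed line p → q. (Equivalently: for every other point r, the cross product (q − p) × (r − p) ≥ 0.)
Starting point (lowest x, tie lowest y): (-10, 3). Wrap until returning to start. Resulting hull: (-10, 3), (3, -6), (10, 0), (9, 5), (5, 9), (-1, 9).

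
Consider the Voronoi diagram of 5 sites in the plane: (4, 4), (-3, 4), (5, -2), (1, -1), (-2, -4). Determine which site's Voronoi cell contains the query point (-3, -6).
Nearest site = (-2, -4)

The Voronoi cell of site s contains exactly those query points closer to s than to any other site. Compute squared distances from q = (-3, -6) to each site:
  (-2 − -3)² + (-4 − -6)² = 5
  (1 − -3)² + (-1 − -6)² = 41
  (5 − -3)² + (-2 − -6)² = 80
  (-3 − -3)² + (4 − -6)² = 100
  (4 − -3)² + (4 − -6)² = 149
Minimum is attained by (-2, -4), so q lies in its Voronoi cell.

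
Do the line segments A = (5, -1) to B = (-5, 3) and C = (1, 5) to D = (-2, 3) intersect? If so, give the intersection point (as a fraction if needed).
No (intersection of containing lines falls outside at least one segment)

Parametrize and solve: t = 13/16, s = 11/8. At least one of these is outside [0, 1], so the segments do not intersect.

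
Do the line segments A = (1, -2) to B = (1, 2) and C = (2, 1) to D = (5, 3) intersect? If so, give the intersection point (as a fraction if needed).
No (intersection of containing lines falls outside at least one segment)

Parametrize and solve: t = 7/12, s = -1/3. At least one of these is outside [0, 1], so the segments do not intersect.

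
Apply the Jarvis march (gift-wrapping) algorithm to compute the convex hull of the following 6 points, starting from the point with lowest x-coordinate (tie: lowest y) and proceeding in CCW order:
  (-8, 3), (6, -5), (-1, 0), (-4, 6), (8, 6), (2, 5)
Hull (CCW) = [(-8, 3), (6, -5), (8, 6), (-4, 6)]

Jarvis march: at each step, from the current hull vertex p, select the next vertex q as the point such that every other point lies strictly to the left of (or on) the directed line p → q. (Equivalently: for every other point r, the cross product (q − p) × (r − p) ≥ 0.)
Starting point (lowest x, tie lowest y): (-8, 3). Wrap until returning to start. Resulting hull: (-8, 3), (6, -5), (8, 6), (-4, 6).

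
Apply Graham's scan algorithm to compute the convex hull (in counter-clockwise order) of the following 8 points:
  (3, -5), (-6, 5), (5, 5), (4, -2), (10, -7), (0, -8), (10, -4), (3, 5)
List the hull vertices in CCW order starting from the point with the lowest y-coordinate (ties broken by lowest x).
Hull (CCW) = [(0, -8), (10, -7), (10, -4), (5, 5), (-6, 5)]

Graham scan procedure:
  1. Find the pivot p₀ = point with lowest y (tie → lowest x): (0, -8).
  2. Sort the remaining points by polar angle around p₀.
  3. Walk through sorted points, maintaining a stack; pop the top while the last three entries make a non-left turn (cross product ≤ 0).
  4. Final stack is the convex hull in CCW order: (0, -8), (10, -7), (10, -4), (5, 5), (-6, 5).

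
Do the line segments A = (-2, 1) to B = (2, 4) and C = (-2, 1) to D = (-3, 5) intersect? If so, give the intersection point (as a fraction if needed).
Yes; intersection at (-2, 1) (t = 0 on AB, s = 0 on CD)

Parametrize AB as A + t(B − A) = (-2 + 4 t, 1 + 3 t) and CD as C + s(D − C) = (-2 + -1 s, 1 + 4 s). Solve the linear system for (t, s). Determinant = -19 ≠ 0, so a unique intersection of the containing lines exists. Solution: t = 0, s = 0 — both in [0, 1], so the segments cross. Intersection point: (-2, 1).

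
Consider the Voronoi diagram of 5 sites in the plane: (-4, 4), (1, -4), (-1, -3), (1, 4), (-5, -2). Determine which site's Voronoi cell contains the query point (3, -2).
Nearest site = (1, -4)

The Voronoi cell of site s contains exactly those query points closer to s than to any other site. Compute squared distances from q = (3, -2) to each site:
  (1 − 3)² + (-4 − -2)² = 8
  (-1 − 3)² + (-3 − -2)² = 17
  (1 − 3)² + (4 − -2)² = 40
  (-5 − 3)² + (-2 − -2)² = 64
  (-4 − 3)² + (4 − -2)² = 85
Minimum is attained by (1, -4), so q lies in its Voronoi cell.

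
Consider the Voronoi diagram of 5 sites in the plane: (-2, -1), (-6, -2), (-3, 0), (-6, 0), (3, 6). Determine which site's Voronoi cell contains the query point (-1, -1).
Nearest site = (-2, -1)

The Voronoi cell of site s contains exactly those query points closer to s than to any other site. Compute squared distances from q = (-1, -1) to each site:
  (-2 − -1)² + (-1 − -1)² = 1
  (-3 − -1)² + (0 − -1)² = 5
  (-6 − -1)² + (-2 − -1)² = 26
  (-6 − -1)² + (0 − -1)² = 26
  (3 − -1)² + (6 − -1)² = 65
Minimum is attained by (-2, -1), so q lies in its Voronoi cell.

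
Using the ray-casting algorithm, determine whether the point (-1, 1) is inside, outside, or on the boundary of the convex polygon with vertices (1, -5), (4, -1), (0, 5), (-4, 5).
The point (-1, 1) lies strictly inside the polygon

Cast a horizontal ray to the right from the query point and count how many polygon edges it crosses (each edge strictly once or zero times, handled with the usual half-open convention). 
Parity of crossings → odd ⇒ inside.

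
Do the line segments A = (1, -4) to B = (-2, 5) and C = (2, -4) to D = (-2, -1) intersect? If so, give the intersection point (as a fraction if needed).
Yes; intersection at (2/3, -3) (t = 1/9 on AB, s = 1/3 on CD)

Parametrize AB as A + t(B − A) = (1 + -3 t, -4 + 9 t) and CD as C + s(D − C) = (2 + -4 s, -4 + 3 s). Solve the linear system for (t, s). Determinant = -27 ≠ 0, so a unique intersection of the containing lines exists. Solution: t = 1/9, s = 1/3 — both in [0, 1], so the segments cross. Intersection point: (2/3, -3).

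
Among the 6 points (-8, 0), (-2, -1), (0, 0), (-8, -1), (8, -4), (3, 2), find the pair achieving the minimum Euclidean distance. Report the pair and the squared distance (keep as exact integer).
Pair = ((-8, 0), (-8, -1)); squared distance = 1

Compute all C(6, 2) = 15 pairwise squared distances (x_i − x_j)² + (y_i − y_j)². The minimum is 1, attained by the pair ((-8, 0), (-8, -1)).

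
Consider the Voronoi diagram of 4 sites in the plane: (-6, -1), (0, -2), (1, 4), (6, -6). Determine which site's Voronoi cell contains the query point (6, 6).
Nearest site = (1, 4)

The Voronoi cell of site s contains exactly those query points closer to s than to any other site. Compute squared distances from q = (6, 6) to each site:
  (1 − 6)² + (4 − 6)² = 29
  (0 − 6)² + (-2 − 6)² = 100
  (6 − 6)² + (-6 − 6)² = 144
  (-6 − 6)² + (-1 − 6)² = 193
Minimum is attained by (1, 4), so q lies in its Voronoi cell.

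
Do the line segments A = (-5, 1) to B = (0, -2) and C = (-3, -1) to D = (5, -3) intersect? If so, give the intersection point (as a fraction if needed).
Yes; intersection at (-5/7, -11/7) (t = 6/7 on AB, s = 2/7 on CD)

Parametrize AB as A + t(B − A) = (-5 + 5 t, 1 + -3 t) and CD as C + s(D − C) = (-3 + 8 s, -1 + -2 s). Solve the linear system for (t, s). Determinant = -14 ≠ 0, so a unique intersection of the containing lines exists. Solution: t = 6/7, s = 2/7 — both in [0, 1], so the segments cross. Intersection point: (-5/7, -11/7).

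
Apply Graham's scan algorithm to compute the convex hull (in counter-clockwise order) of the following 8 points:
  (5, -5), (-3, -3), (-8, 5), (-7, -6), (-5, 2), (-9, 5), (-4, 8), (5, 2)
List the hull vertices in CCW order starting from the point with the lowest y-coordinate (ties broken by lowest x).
Hull (CCW) = [(-7, -6), (5, -5), (5, 2), (-4, 8), (-9, 5)]

Graham scan procedure:
  1. Find the pivot p₀ = point with lowest y (tie → lowest x): (-7, -6).
  2. Sort the remaining points by polar angle around p₀.
  3. Walk through sorted points, maintaining a stack; pop the top while the last three entries make a non-left turn (cross product ≤ 0).
  4. Final stack is the convex hull in CCW order: (-7, -6), (5, -5), (5, 2), (-4, 8), (-9, 5).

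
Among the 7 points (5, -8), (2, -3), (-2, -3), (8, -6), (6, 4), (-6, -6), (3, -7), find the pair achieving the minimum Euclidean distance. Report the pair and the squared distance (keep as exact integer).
Pair = ((5, -8), (3, -7)); squared distance = 5

Compute all C(7, 2) = 21 pairwise squared distances (x_i − x_j)² + (y_i − y_j)². The minimum is 5, attained by the pair ((5, -8), (3, -7)).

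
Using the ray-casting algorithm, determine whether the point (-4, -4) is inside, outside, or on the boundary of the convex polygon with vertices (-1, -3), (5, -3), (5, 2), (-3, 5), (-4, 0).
The point (-4, -4) lies strictly outside the polygon

Cast a horizontal ray to the right from the query point and count how many polygon edges it crosses (each edge strictly once or zero times, handled with the usual half-open convention). 
Parity of crossings → even ⇒ outside.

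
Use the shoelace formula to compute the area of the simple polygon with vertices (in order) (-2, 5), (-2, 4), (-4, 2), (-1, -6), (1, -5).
Area = 23

Shoelace formula: Area = (1/2) |Σ_i (x_i · y_{i+1} − x_{i+1} · y_i)| (indices mod n). Compute each cross term:
  (-2)(4) − (-2)(5) = 2
  (-2)(2) − (-4)(4) = 12
  (-4)(-6) − (-1)(2) = 26
  (-1)(-5) − (1)(-6) = 11
  (1)(5) − (-2)(-5) = -5
Sum = 46, so (signed) Area = 46/2 = 23, |Area| = 23.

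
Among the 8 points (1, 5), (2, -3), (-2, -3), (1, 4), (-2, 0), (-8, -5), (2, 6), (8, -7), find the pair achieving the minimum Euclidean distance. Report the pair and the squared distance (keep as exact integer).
Pair = ((1, 5), (1, 4)); squared distance = 1

Compute all C(8, 2) = 28 pairwise squared distances (x_i − x_j)² + (y_i − y_j)². The minimum is 1, attained by the pair ((1, 5), (1, 4)).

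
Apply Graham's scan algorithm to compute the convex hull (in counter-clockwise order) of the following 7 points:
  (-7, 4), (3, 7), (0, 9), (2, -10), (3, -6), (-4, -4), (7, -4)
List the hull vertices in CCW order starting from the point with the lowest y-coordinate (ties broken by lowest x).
Hull (CCW) = [(2, -10), (7, -4), (3, 7), (0, 9), (-7, 4), (-4, -4)]

Graham scan procedure:
  1. Find the pivot p₀ = point with lowest y (tie → lowest x): (2, -10).
  2. Sort the remaining points by polar angle around p₀.
  3. Walk through sorted points, maintaining a stack; pop the top while the last three entries make a non-left turn (cross product ≤ 0).
  4. Final stack is the convex hull in CCW order: (2, -10), (7, -4), (3, 7), (0, 9), (-7, 4), (-4, -4).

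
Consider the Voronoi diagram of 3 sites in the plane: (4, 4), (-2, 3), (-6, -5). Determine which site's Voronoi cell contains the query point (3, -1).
Nearest site = (4, 4)

The Voronoi cell of site s contains exactly those query points closer to s than to any other site. Compute squared distances from q = (3, -1) to each site:
  (4 − 3)² + (4 − -1)² = 26
  (-2 − 3)² + (3 − -1)² = 41
  (-6 − 3)² + (-5 − -1)² = 97
Minimum is attained by (4, 4), so q lies in its Voronoi cell.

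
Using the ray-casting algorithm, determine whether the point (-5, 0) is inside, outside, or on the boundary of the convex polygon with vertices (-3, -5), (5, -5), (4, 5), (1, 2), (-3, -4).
The point (-5, 0) lies strictly outside the polygon

Cast a horizontal ray to the right from the query point and count how many polygon edges it crosses (each edge strictly once or zero times, handled with the usual half-open convention). 
Parity of crossings → even ⇒ outside.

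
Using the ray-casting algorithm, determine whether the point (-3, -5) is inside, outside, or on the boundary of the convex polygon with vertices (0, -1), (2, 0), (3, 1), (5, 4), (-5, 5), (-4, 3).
The point (-3, -5) lies strictly outside the polygon

Cast a horizontal ray to the right from the query point and count how many polygon edges it crosses (each edge strictly once or zero times, handled with the usual half-open convention). 
Parity of crossings → even ⇒ outside.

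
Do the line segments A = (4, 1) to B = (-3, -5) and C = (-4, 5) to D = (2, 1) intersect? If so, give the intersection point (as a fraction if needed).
No (intersection of containing lines falls outside at least one segment)

Parametrize and solve: t = 1/8, s = 19/16. At least one of these is outside [0, 1], so the segments do not intersect.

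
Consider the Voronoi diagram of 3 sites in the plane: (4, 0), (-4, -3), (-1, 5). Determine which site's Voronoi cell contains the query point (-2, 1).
Nearest site = (-1, 5)

The Voronoi cell of site s contains exactly those query points closer to s than to any other site. Compute squared distances from q = (-2, 1) to each site:
  (-1 − -2)² + (5 − 1)² = 17
  (-4 − -2)² + (-3 − 1)² = 20
  (4 − -2)² + (0 − 1)² = 37
Minimum is attained by (-1, 5), so q lies in its Voronoi cell.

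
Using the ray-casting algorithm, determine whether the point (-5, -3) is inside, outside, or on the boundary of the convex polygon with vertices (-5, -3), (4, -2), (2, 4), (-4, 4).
The point (-5, -3) lies on the polygon boundary

Boundary check: the query satisfies the collinearity and bounding-box conditions for some polygon edge, so it lies exactly on the boundary.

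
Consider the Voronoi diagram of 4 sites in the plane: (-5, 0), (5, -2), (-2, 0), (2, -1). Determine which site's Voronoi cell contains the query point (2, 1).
Nearest site = (2, -1)

The Voronoi cell of site s contains exactly those query points closer to s than to any other site. Compute squared distances from q = (2, 1) to each site:
  (2 − 2)² + (-1 − 1)² = 4
  (-2 − 2)² + (0 − 1)² = 17
  (5 − 2)² + (-2 − 1)² = 18
  (-5 − 2)² + (0 − 1)² = 50
Minimum is attained by (2, -1), so q lies in its Voronoi cell.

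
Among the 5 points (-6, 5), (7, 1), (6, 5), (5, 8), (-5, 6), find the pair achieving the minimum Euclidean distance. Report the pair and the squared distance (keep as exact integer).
Pair = ((-6, 5), (-5, 6)); squared distance = 2

Compute all C(5, 2) = 10 pairwise squared distances (x_i − x_j)² + (y_i − y_j)². The minimum is 2, attained by the pair ((-6, 5), (-5, 6)).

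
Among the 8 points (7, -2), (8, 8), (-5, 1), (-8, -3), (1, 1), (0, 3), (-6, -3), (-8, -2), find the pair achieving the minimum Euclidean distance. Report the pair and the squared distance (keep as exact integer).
Pair = ((-8, -3), (-8, -2)); squared distance = 1

Compute all C(8, 2) = 28 pairwise squared distances (x_i − x_j)² + (y_i − y_j)². The minimum is 1, attained by the pair ((-8, -3), (-8, -2)).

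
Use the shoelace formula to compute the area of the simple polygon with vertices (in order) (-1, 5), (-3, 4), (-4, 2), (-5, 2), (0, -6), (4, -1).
Area = 48

Shoelace formula: Area = (1/2) |Σ_i (x_i · y_{i+1} − x_{i+1} · y_i)| (indices mod n). Compute each cross term:
  (-1)(4) − (-3)(5) = 11
  (-3)(2) − (-4)(4) = 10
  (-4)(2) − (-5)(2) = 2
  (-5)(-6) − (0)(2) = 30
  (0)(-1) − (4)(-6) = 24
  (4)(5) − (-1)(-1) = 19
Sum = 96, so (signed) Area = 96/2 = 48, |Area| = 48.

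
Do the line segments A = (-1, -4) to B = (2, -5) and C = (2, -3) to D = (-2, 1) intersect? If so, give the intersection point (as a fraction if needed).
No (intersection of containing lines falls outside at least one segment)

Parametrize and solve: t = 2, s = -3/4. At least one of these is outside [0, 1], so the segments do not intersect.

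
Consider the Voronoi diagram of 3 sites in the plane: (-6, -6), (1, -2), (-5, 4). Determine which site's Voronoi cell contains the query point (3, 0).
Nearest site = (1, -2)

The Voronoi cell of site s contains exactly those query points closer to s than to any other site. Compute squared distances from q = (3, 0) to each site:
  (1 − 3)² + (-2 − 0)² = 8
  (-5 − 3)² + (4 − 0)² = 80
  (-6 − 3)² + (-6 − 0)² = 117
Minimum is attained by (1, -2), so q lies in its Voronoi cell.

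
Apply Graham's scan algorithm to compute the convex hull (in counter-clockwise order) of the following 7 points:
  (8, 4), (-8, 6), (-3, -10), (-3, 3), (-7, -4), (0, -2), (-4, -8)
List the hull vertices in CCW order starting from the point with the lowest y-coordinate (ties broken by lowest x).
Hull (CCW) = [(-3, -10), (8, 4), (-8, 6), (-7, -4)]

Graham scan procedure:
  1. Find the pivot p₀ = point with lowest y (tie → lowest x): (-3, -10).
  2. Sort the remaining points by polar angle around p₀.
  3. Walk through sorted points, maintaining a stack; pop the top while the last three entries make a non-left turn (cross product ≤ 0).
  4. Final stack is the convex hull in CCW order: (-3, -10), (8, 4), (-8, 6), (-7, -4).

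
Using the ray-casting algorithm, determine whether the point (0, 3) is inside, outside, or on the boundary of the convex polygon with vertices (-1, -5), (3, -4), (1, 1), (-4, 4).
The point (0, 3) lies strictly outside the polygon

Cast a horizontal ray to the right from the query point and count how many polygon edges it crosses (each edge strictly once or zero times, handled with the usual half-open convention). 
Parity of crossings → even ⇒ outside.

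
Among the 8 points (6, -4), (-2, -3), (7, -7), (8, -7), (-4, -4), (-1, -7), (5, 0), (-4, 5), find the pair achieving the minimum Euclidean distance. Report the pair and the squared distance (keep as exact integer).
Pair = ((7, -7), (8, -7)); squared distance = 1

Compute all C(8, 2) = 28 pairwise squared distances (x_i − x_j)² + (y_i − y_j)². The minimum is 1, attained by the pair ((7, -7), (8, -7)).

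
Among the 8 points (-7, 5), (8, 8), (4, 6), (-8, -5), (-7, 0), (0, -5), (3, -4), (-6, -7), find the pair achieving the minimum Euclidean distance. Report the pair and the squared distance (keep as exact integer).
Pair = ((-8, -5), (-6, -7)); squared distance = 8

Compute all C(8, 2) = 28 pairwise squared distances (x_i − x_j)² + (y_i − y_j)². The minimum is 8, attained by the pair ((-8, -5), (-6, -7)).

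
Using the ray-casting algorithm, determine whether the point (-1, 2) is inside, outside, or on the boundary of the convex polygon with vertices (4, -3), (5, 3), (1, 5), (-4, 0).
The point (-1, 2) lies strictly inside the polygon

Cast a horizontal ray to the right from the query point and count how many polygon edges it crosses (each edge strictly once or zero times, handled with the usual half-open convention). 
Parity of crossings → odd ⇒ inside.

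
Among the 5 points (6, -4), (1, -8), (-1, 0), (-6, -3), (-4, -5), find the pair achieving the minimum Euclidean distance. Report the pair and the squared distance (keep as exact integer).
Pair = ((-6, -3), (-4, -5)); squared distance = 8

Compute all C(5, 2) = 10 pairwise squared distances (x_i − x_j)² + (y_i − y_j)². The minimum is 8, attained by the pair ((-6, -3), (-4, -5)).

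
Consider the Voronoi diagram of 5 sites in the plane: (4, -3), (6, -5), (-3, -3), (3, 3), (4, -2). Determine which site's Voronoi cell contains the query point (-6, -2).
Nearest site = (-3, -3)

The Voronoi cell of site s contains exactly those query points closer to s than to any other site. Compute squared distances from q = (-6, -2) to each site:
  (-3 − -6)² + (-3 − -2)² = 10
  (4 − -6)² + (-2 − -2)² = 100
  (4 − -6)² + (-3 − -2)² = 101
  (3 − -6)² + (3 − -2)² = 106
  (6 − -6)² + (-5 − -2)² = 153
Minimum is attained by (-3, -3), so q lies in its Voronoi cell.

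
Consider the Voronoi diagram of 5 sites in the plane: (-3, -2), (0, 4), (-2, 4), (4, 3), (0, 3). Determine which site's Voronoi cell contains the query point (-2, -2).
Nearest site = (-3, -2)

The Voronoi cell of site s contains exactly those query points closer to s than to any other site. Compute squared distances from q = (-2, -2) to each site:
  (-3 − -2)² + (-2 − -2)² = 1
  (0 − -2)² + (3 − -2)² = 29
  (-2 − -2)² + (4 − -2)² = 36
  (0 − -2)² + (4 − -2)² = 40
  (4 − -2)² + (3 − -2)² = 61
Minimum is attained by (-3, -2), so q lies in its Voronoi cell.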